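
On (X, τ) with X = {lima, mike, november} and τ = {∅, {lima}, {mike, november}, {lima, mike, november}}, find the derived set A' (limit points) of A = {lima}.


A' = ∅

For each x ∈ X, list the open sets U ∈ τ with x ∈ U, then check whether U ∩ (A ∖ {x}) ≠ ∅ for every such U.
  x = lima: open {lima} ∋ x has {lima} ∩ (A ∖ {lima}) = ∅, so x is NOT a limit point.
  x = mike: open {mike, november} ∋ x has {mike, november} ∩ (A ∖ {mike}) = ∅, so x is NOT a limit point.
  x = november: open {mike, november} ∋ x has {mike, november} ∩ (A ∖ {november}) = ∅, so x is NOT a limit point.
Collecting: A' = ∅.


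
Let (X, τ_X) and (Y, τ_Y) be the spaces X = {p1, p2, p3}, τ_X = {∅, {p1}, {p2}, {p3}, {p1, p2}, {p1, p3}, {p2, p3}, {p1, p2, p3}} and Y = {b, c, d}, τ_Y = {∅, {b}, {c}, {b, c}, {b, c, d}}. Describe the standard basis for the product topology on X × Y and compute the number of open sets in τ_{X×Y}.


Basis B = {∅ × ∅, {p1} × {b}, {p1} × {c}, {p2} × {b}, {p2} × {c}, {p3} × {b}, {p3} × {c}, {p1} × {b, c}, {p1, p2} × {b}, {p1, p3} × {b}, {p1, p2} × {c}, {p1, p3} × {c}, {p2} × {b, c}, {p2, p3} × {b}, {p2, p3} × {c}, {p3} × {b, c}, {p1} × {b, c, d}, {p1, p2, p3} × {b}, {p1, p2, p3} × {c}, {p2} × {b, c, d}, {p3} × {b, c, d}, {p1, p2} × {b, c}, {p1, p3} × {b, c}, {p2, p3} × {b, c}, {p1, p2} × {b, c, d}, {p1, p3} × {b, c, d}, {p1, p2, p3} × {b, c}, {p2, p3} × {b, c, d}, {p1, p2, p3} × {b, c, d}}; |τ_{X×Y}| = 125.

Enumerate products U × V with U ∈ τ_X, V ∈ τ_Y (deduplicated):
  ∅ × ∅ = {} (∅)
  {p1} × {b} = {(p1,b)}
  {p1} × {c} = {(p1,c)}
  {p2} × {b} = {(p2,b)}
  {p2} × {c} = {(p2,c)}
  {p3} × {b} = {(p3,b)}
  {p3} × {c} = {(p3,c)}
  {p1} × {b, c} = {(p1,b), (p1,c)}
  {p1, p2} × {b} = {(p1,b), (p2,b)}
  {p1, p3} × {b} = {(p1,b), (p3,b)}
  {p1, p2} × {c} = {(p1,c), (p2,c)}
  {p1, p3} × {c} = {(p1,c), (p3,c)}
  {p2} × {b, c} = {(p2,b), (p2,c)}
  {p2, p3} × {b} = {(p2,b), (p3,b)}
  {p2, p3} × {c} = {(p2,c), (p3,c)}
  {p3} × {b, c} = {(p3,b), (p3,c)}
  {p1} × {b, c, d} = {(p1,b), (p1,c), (p1,d)}
  {p1, p2, p3} × {b} = {(p1,b), (p2,b), (p3,b)}
  {p1, p2, p3} × {c} = {(p1,c), (p2,c), (p3,c)}
  {p2} × {b, c, d} = {(p2,b), (p2,c), (p2,d)}
  {p3} × {b, c, d} = {(p3,b), (p3,c), (p3,d)}
  {p1, p2} × {b, c} = {(p1,b), (p1,c), (p2,b), (p2,c)}
  {p1, p3} × {b, c} = {(p1,b), (p1,c), (p3,b), (p3,c)}
  {p2, p3} × {b, c} = {(p2,b), (p2,c), (p3,b), (p3,c)}
  {p1, p2} × {b, c, d} = {(p1,b), (p1,c), (p1,d), (p2,b), (p2,c), (p2,d)}
  {p1, p3} × {b, c, d} = {(p1,b), (p1,c), (p1,d), (p3,b), (p3,c), (p3,d)}
  {p1, p2, p3} × {b, c} = {(p1,b), (p1,c), (p2,b), (p2,c), (p3,b), (p3,c)}
  {p2, p3} × {b, c, d} = {(p2,b), (p2,c), (p2,d), (p3,b), (p3,c), (p3,d)}
  {p1, p2, p3} × {b, c, d} = {(p1,b), (p1,c), (p1,d), (p2,b), (p2,c), (p2,d), (p3,b), (p3,c), (p3,d)}
These 29 distinct sets form the basis B.
Close under arbitrary unions to get τ_{X×Y}; counting gives |τ_{X×Y}| = 125.


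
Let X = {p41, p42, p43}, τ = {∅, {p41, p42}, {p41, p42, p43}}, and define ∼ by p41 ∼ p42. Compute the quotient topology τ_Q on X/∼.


X/∼ = {[p41=p42], [p43]}; |τ_Q| = 3.

Equivalence classes: [p41=p42], [p43].
Quotient map π: X → X/∼ sends p41 ↦ [p41=p42], p42 ↦ [p41=p42], p43 ↦ [p43].
For each subset V ⊆ X/∼, compute π^{-1}(V) ⊆ X and check whether π^{-1}(V) ∈ τ. V is open in τ_Q iff π^{-1}(V) ∈ τ.
  V = {}: π^{-1}(V) = ∅ ∈ τ ✓.
  V = {[p41=p42]}: π^{-1}(V) = {p41, p42} ∈ τ ✓.
  V = {[p43]}: π^{-1}(V) = {p43} ∉ τ ✗.
  V = {[p41=p42], [p43]}: π^{-1}(V) = {p41, p42, p43} ∈ τ ✓.
Open sets in the quotient: τ_Q = {{}, {[p41=p42]}, {[p41=p42], [p43]}} (3 elements).


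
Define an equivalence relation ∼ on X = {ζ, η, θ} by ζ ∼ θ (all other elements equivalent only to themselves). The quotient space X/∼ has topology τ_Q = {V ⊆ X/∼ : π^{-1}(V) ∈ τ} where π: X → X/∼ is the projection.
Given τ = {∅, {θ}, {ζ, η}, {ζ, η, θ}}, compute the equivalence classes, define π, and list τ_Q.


X/∼ = {[ζ=θ], [η]}; |τ_Q| = 2.

Equivalence classes: [ζ=θ], [η].
Quotient map π: X → X/∼ sends ζ ↦ [ζ=θ], η ↦ [η], θ ↦ [ζ=θ].
For each subset V ⊆ X/∼, compute π^{-1}(V) ⊆ X and check whether π^{-1}(V) ∈ τ. V is open in τ_Q iff π^{-1}(V) ∈ τ.
  V = {}: π^{-1}(V) = ∅ ∈ τ ✓.
  V = {[ζ=θ]}: π^{-1}(V) = {ζ, θ} ∉ τ ✗.
  V = {[η]}: π^{-1}(V) = {η} ∉ τ ✗.
  V = {[ζ=θ], [η]}: π^{-1}(V) = {ζ, η, θ} ∈ τ ✓.
Open sets in the quotient: τ_Q = {{}, {[ζ=θ], [η]}} (2 elements).


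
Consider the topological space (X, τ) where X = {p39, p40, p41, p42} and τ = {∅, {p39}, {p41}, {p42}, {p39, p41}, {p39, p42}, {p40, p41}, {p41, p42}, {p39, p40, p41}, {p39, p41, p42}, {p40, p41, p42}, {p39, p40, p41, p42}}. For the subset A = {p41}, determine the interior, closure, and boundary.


int(A) = {p41}, cl(A) = {p40, p41}, ∂A = {p40}.

Closed sets in (X, τ) are complements of opens:
  closed(X, τ) = {∅, {p39}, {p40}, {p42}, {p39, p40}, {p39, p42}, {p40, p41}, {p40, p42}, {p39, p40, p41}, {p39, p40, p42}, {p40, p41, p42}, {p39, p40, p41, p42}}.
int(A) = ⋃ {U ∈ τ : U ⊆ A}. Opens contained in A: ∅, {p41}.
Taking the union of these: int(A) = {p41}.
cl(A) = ⋂ {C closed : A ⊆ C}. Closed sets containing A: {p40, p41}, {p39, p40, p41}, {p40, p41, p42}, {p39, p40, p41, p42}.
Intersecting these: cl(A) = {p40, p41}.
∂A = cl(A) ∖ int(A) = {p40, p41} ∖ {p41} = {p40}.


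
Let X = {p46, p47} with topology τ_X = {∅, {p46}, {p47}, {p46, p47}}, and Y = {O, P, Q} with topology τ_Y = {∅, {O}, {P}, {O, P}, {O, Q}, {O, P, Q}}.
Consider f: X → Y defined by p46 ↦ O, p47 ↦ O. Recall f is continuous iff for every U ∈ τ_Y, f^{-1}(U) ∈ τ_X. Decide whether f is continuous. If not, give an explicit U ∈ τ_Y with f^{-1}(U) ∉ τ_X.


f IS continuous.

Compute f^{-1}(U) for each U ∈ τ_Y:
  U = ∅: f^{-1}(U) = ∅ ∈ τ_X ✓.
  U = {O}: f^{-1}(U) = {p46, p47} ∈ τ_X ✓.
  U = {P}: f^{-1}(U) = ∅ ∈ τ_X ✓.
  U = {O, P}: f^{-1}(U) = {p46, p47} ∈ τ_X ✓.
  U = {O, Q}: f^{-1}(U) = {p46, p47} ∈ τ_X ✓.
  U = {O, P, Q}: f^{-1}(U) = {p46, p47} ∈ τ_X ✓.
Every preimage lies in τ_X, so f IS continuous.


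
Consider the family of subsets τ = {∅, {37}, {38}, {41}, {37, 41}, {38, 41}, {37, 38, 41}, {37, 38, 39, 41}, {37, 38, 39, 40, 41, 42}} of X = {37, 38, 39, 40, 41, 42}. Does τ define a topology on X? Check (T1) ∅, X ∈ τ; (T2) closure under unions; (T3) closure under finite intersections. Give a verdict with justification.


τ is NOT a topology on X.

Axiom (T1): ∅ ∈ τ? Yes; X ∈ τ? Yes.
Axiom (T2/T3): check pairwise unions and intersections of members of τ.
Counterexample for (T2): {37} ∪ {38} = {37, 38} ∉ τ. Therefore τ is NOT a topology.


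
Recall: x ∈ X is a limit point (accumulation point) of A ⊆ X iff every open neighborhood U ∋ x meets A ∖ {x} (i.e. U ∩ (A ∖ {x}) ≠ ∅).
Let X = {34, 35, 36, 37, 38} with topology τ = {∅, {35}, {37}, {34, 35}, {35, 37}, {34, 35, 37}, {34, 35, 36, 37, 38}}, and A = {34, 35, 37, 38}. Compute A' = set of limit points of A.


A' = {34, 36, 38}

For each x ∈ X, list the open sets U ∈ τ with x ∈ U, then check whether U ∩ (A ∖ {x}) ≠ ∅ for every such U.
  x = 34: opens ∋ x are {34, 35}, {34, 35, 37}, {34, 35, 36, 37, 38}; each meets A ∖ {34}, so x IS a limit point.
  x = 35: open {35} ∋ x has {35} ∩ (A ∖ {35}) = ∅, so x is NOT a limit point.
  x = 36: opens ∋ x are {34, 35, 36, 37, 38}; each meets A ∖ {36}, so x IS a limit point.
  x = 37: open {37} ∋ x has {37} ∩ (A ∖ {37}) = ∅, so x is NOT a limit point.
  x = 38: opens ∋ x are {34, 35, 36, 37, 38}; each meets A ∖ {38}, so x IS a limit point.
Collecting: A' = {34, 36, 38}.


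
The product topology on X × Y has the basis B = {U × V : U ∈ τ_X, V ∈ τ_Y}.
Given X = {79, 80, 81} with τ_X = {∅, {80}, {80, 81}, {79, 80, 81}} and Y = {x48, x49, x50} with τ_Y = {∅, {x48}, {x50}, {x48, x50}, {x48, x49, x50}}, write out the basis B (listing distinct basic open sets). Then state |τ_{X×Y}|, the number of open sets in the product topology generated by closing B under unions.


Basis B = {∅ × ∅, {80} × {x48}, {80} × {x50}, {80} × {x48, x50}, {80, 81} × {x48}, {80, 81} × {x50}, {79, 80, 81} × {x48}, {79, 80, 81} × {x50}, {80} × {x48, x49, x50}, {80, 81} × {x48, x50}, {79, 80, 81} × {x48, x50}, {80, 81} × {x48, x49, x50}, {79, 80, 81} × {x48, x49, x50}}; |τ_{X×Y}| = 30.

Enumerate products U × V with U ∈ τ_X, V ∈ τ_Y (deduplicated):
  ∅ × ∅ = {} (∅)
  {80} × {x48} = {(80,x48)}
  {80} × {x50} = {(80,x50)}
  {80} × {x48, x50} = {(80,x48), (80,x50)}
  {80, 81} × {x48} = {(80,x48), (81,x48)}
  {80, 81} × {x50} = {(80,x50), (81,x50)}
  {79, 80, 81} × {x48} = {(79,x48), (80,x48), (81,x48)}
  {79, 80, 81} × {x50} = {(79,x50), (80,x50), (81,x50)}
  {80} × {x48, x49, x50} = {(80,x48), (80,x49), (80,x50)}
  {80, 81} × {x48, x50} = {(80,x48), (80,x50), (81,x48), (81,x50)}
  {79, 80, 81} × {x48, x50} = {(79,x48), (79,x50), (80,x48), (80,x50), (81,x48), (81,x50)}
  {80, 81} × {x48, x49, x50} = {(80,x48), (80,x49), (80,x50), (81,x48), (81,x49), (81,x50)}
  {79, 80, 81} × {x48, x49, x50} = {(79,x48), (79,x49), (79,x50), (80,x48), (80,x49), (80,x50), (81,x48), (81,x49), (81,x50)}
These 13 distinct sets form the basis B.
Close under arbitrary unions to get τ_{X×Y}; counting gives |τ_{X×Y}| = 30.


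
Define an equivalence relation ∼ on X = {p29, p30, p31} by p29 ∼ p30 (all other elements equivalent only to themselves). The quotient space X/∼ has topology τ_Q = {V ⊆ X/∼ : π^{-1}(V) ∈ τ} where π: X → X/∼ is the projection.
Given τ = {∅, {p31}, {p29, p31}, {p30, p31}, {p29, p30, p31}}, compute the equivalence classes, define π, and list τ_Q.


X/∼ = {[p29=p30], [p31]}; |τ_Q| = 3.

Equivalence classes: [p29=p30], [p31].
Quotient map π: X → X/∼ sends p29 ↦ [p29=p30], p30 ↦ [p29=p30], p31 ↦ [p31].
For each subset V ⊆ X/∼, compute π^{-1}(V) ⊆ X and check whether π^{-1}(V) ∈ τ. V is open in τ_Q iff π^{-1}(V) ∈ τ.
  V = {}: π^{-1}(V) = ∅ ∈ τ ✓.
  V = {[p29=p30]}: π^{-1}(V) = {p29, p30} ∉ τ ✗.
  V = {[p31]}: π^{-1}(V) = {p31} ∈ τ ✓.
  V = {[p29=p30], [p31]}: π^{-1}(V) = {p29, p30, p31} ∈ τ ✓.
Open sets in the quotient: τ_Q = {{}, {[p31]}, {[p29=p30], [p31]}} (3 elements).


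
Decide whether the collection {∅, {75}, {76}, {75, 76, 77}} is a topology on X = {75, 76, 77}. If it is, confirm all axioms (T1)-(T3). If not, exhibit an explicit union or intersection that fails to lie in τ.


τ is NOT a topology on X.

Axiom (T1): ∅ ∈ τ? Yes; X ∈ τ? Yes.
Axiom (T2/T3): check pairwise unions and intersections of members of τ.
Counterexample for (T2): {75} ∪ {76} = {75, 76} ∉ τ. Therefore τ is NOT a topology.


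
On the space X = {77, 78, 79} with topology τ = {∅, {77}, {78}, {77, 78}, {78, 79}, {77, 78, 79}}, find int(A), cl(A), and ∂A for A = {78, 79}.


int(A) = {78, 79}, cl(A) = {78, 79}, ∂A = ∅.

Closed sets in (X, τ) are complements of opens:
  closed(X, τ) = {∅, {77}, {79}, {77, 79}, {78, 79}, {77, 78, 79}}.
int(A) = ⋃ {U ∈ τ : U ⊆ A}. Opens contained in A: ∅, {78}, {78, 79}.
Taking the union of these: int(A) = {78, 79}.
cl(A) = ⋂ {C closed : A ⊆ C}. Closed sets containing A: {78, 79}, {77, 78, 79}.
Intersecting these: cl(A) = {78, 79}.
∂A = cl(A) ∖ int(A) = {78, 79} ∖ {78, 79} = ∅.


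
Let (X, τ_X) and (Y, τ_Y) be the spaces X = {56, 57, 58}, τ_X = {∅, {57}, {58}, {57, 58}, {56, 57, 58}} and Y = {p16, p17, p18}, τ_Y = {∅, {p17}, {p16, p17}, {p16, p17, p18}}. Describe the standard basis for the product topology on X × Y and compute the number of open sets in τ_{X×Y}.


Basis B = {∅ × ∅, {57} × {p17}, {58} × {p17}, {57} × {p16, p17}, {57, 58} × {p17}, {58} × {p16, p17}, {56, 57, 58} × {p17}, {57} × {p16, p17, p18}, {58} × {p16, p17, p18}, {57, 58} × {p16, p17}, {56, 57, 58} × {p16, p17}, {57, 58} × {p16, p17, p18}, {56, 57, 58} × {p16, p17, p18}}; |τ_{X×Y}| = 30.

Enumerate products U × V with U ∈ τ_X, V ∈ τ_Y (deduplicated):
  ∅ × ∅ = {} (∅)
  {57} × {p17} = {(57,p17)}
  {58} × {p17} = {(58,p17)}
  {57} × {p16, p17} = {(57,p16), (57,p17)}
  {57, 58} × {p17} = {(57,p17), (58,p17)}
  {58} × {p16, p17} = {(58,p16), (58,p17)}
  {56, 57, 58} × {p17} = {(56,p17), (57,p17), (58,p17)}
  {57} × {p16, p17, p18} = {(57,p16), (57,p17), (57,p18)}
  {58} × {p16, p17, p18} = {(58,p16), (58,p17), (58,p18)}
  {57, 58} × {p16, p17} = {(57,p16), (57,p17), (58,p16), (58,p17)}
  {56, 57, 58} × {p16, p17} = {(56,p16), (56,p17), (57,p16), (57,p17), (58,p16), (58,p17)}
  {57, 58} × {p16, p17, p18} = {(57,p16), (57,p17), (57,p18), (58,p16), (58,p17), (58,p18)}
  {56, 57, 58} × {p16, p17, p18} = {(56,p16), (56,p17), (56,p18), (57,p16), (57,p17), (57,p18), (58,p16), (58,p17), (58,p18)}
These 13 distinct sets form the basis B.
Close under arbitrary unions to get τ_{X×Y}; counting gives |τ_{X×Y}| = 30.


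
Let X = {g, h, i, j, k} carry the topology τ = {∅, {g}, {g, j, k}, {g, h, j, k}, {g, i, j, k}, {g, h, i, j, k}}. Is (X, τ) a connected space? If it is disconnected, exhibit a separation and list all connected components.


(X, τ) is connected.

Find clopen sets (U ∈ τ with X ∖ U ∈ τ):
  U = ∅, X ∖ U = {g, h, i, j, k} — both open, so U is clopen.
  U = {g, h, i, j, k}, X ∖ U = ∅ — both open, so U is clopen.
Only trivial clopens (∅ and X) exist, so (X, τ) is connected.
Compute connected components by grouping points that agree on all clopens:
  component: {g, h, i, j, k}


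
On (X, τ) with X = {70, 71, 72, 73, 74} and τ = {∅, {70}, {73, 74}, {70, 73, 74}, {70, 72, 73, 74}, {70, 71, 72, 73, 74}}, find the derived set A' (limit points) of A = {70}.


A' = {71, 72}

For each x ∈ X, list the open sets U ∈ τ with x ∈ U, then check whether U ∩ (A ∖ {x}) ≠ ∅ for every such U.
  x = 70: open {70} ∋ x has {70} ∩ (A ∖ {70}) = ∅, so x is NOT a limit point.
  x = 71: opens ∋ x are {70, 71, 72, 73, 74}; each meets A ∖ {71}, so x IS a limit point.
  x = 72: opens ∋ x are {70, 72, 73, 74}, {70, 71, 72, 73, 74}; each meets A ∖ {72}, so x IS a limit point.
  x = 73: open {73, 74} ∋ x has {73, 74} ∩ (A ∖ {73}) = ∅, so x is NOT a limit point.
  x = 74: open {73, 74} ∋ x has {73, 74} ∩ (A ∖ {74}) = ∅, so x is NOT a limit point.
Collecting: A' = {71, 72}.


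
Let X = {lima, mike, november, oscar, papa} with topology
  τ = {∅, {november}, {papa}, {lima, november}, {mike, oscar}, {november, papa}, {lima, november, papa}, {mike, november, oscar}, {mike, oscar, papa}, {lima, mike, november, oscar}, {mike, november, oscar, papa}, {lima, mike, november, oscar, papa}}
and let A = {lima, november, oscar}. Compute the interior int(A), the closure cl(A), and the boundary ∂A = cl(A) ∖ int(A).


int(A) = {lima, november}, cl(A) = {lima, mike, november, oscar}, ∂A = {mike, oscar}.

Closed sets in (X, τ) are complements of opens:
  closed(X, τ) = {∅, {lima}, {papa}, {lima, november}, {lima, papa}, {mike, oscar}, {lima, mike, oscar}, {lima, november, papa}, {mike, oscar, papa}, {lima, mike, november, oscar}, {lima, mike, oscar, papa}, {lima, mike, november, oscar, papa}}.
int(A) = ⋃ {U ∈ τ : U ⊆ A}. Opens contained in A: ∅, {november}, {lima, november}.
Taking the union of these: int(A) = {lima, november}.
cl(A) = ⋂ {C closed : A ⊆ C}. Closed sets containing A: {lima, mike, november, oscar}, {lima, mike, november, oscar, papa}.
Intersecting these: cl(A) = {lima, mike, november, oscar}.
∂A = cl(A) ∖ int(A) = {lima, mike, november, oscar} ∖ {lima, november} = {mike, oscar}.


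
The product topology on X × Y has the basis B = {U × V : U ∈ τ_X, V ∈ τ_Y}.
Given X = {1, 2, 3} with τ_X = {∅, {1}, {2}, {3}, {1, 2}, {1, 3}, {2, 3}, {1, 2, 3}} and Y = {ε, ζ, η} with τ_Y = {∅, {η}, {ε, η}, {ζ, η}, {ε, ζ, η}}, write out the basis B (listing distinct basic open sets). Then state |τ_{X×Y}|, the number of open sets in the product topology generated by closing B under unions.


Basis B = {∅ × ∅, {1} × {η}, {2} × {η}, {3} × {η}, {1} × {ε, η}, {1} × {ζ, η}, {1, 2} × {η}, {1, 3} × {η}, {2} × {ε, η}, {2} × {ζ, η}, {2, 3} × {η}, {3} × {ε, η}, {3} × {ζ, η}, {1} × {ε, ζ, η}, {1, 2, 3} × {η}, {2} × {ε, ζ, η}, {3} × {ε, ζ, η}, {1, 2} × {ε, η}, {1, 3} × {ε, η}, {1, 2} × {ζ, η}, {1, 3} × {ζ, η}, {2, 3} × {ε, η}, {2, 3} × {ζ, η}, {1, 2} × {ε, ζ, η}, {1, 3} × {ε, ζ, η}, {1, 2, 3} × {ε, η}, {1, 2, 3} × {ζ, η}, {2, 3} × {ε, ζ, η}, {1, 2, 3} × {ε, ζ, η}}; |τ_{X×Y}| = 125.

Enumerate products U × V with U ∈ τ_X, V ∈ τ_Y (deduplicated):
  ∅ × ∅ = {} (∅)
  {1} × {η} = {(1,η)}
  {2} × {η} = {(2,η)}
  {3} × {η} = {(3,η)}
  {1} × {ε, η} = {(1,ε), (1,η)}
  {1} × {ζ, η} = {(1,ζ), (1,η)}
  {1, 2} × {η} = {(1,η), (2,η)}
  {1, 3} × {η} = {(1,η), (3,η)}
  {2} × {ε, η} = {(2,ε), (2,η)}
  {2} × {ζ, η} = {(2,ζ), (2,η)}
  {2, 3} × {η} = {(2,η), (3,η)}
  {3} × {ε, η} = {(3,ε), (3,η)}
  {3} × {ζ, η} = {(3,ζ), (3,η)}
  {1} × {ε, ζ, η} = {(1,ε), (1,ζ), (1,η)}
  {1, 2, 3} × {η} = {(1,η), (2,η), (3,η)}
  {2} × {ε, ζ, η} = {(2,ε), (2,ζ), (2,η)}
  {3} × {ε, ζ, η} = {(3,ε), (3,ζ), (3,η)}
  {1, 2} × {ε, η} = {(1,ε), (1,η), (2,ε), (2,η)}
  {1, 3} × {ε, η} = {(1,ε), (1,η), (3,ε), (3,η)}
  {1, 2} × {ζ, η} = {(1,ζ), (1,η), (2,ζ), (2,η)}
  {1, 3} × {ζ, η} = {(1,ζ), (1,η), (3,ζ), (3,η)}
  {2, 3} × {ε, η} = {(2,ε), (2,η), (3,ε), (3,η)}
  {2, 3} × {ζ, η} = {(2,ζ), (2,η), (3,ζ), (3,η)}
  {1, 2} × {ε, ζ, η} = {(1,ε), (1,ζ), (1,η), (2,ε), (2,ζ), (2,η)}
  {1, 3} × {ε, ζ, η} = {(1,ε), (1,ζ), (1,η), (3,ε), (3,ζ), (3,η)}
  {1, 2, 3} × {ε, η} = {(1,ε), (1,η), (2,ε), (2,η), (3,ε), (3,η)}
  {1, 2, 3} × {ζ, η} = {(1,ζ), (1,η), (2,ζ), (2,η), (3,ζ), (3,η)}
  {2, 3} × {ε, ζ, η} = {(2,ε), (2,ζ), (2,η), (3,ε), (3,ζ), (3,η)}
  {1, 2, 3} × {ε, ζ, η} = {(1,ε), (1,ζ), (1,η), (2,ε), (2,ζ), (2,η), (3,ε), (3,ζ), (3,η)}
These 29 distinct sets form the basis B.
Close under arbitrary unions to get τ_{X×Y}; counting gives |τ_{X×Y}| = 125.


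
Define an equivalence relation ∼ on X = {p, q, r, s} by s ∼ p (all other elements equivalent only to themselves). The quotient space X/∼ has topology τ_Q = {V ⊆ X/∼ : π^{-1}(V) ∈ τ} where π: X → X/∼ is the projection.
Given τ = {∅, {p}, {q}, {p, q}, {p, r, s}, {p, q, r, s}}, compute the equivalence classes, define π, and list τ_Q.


X/∼ = {[p=s], [q], [r]}; |τ_Q| = 4.

Equivalence classes: [p=s], [q], [r].
Quotient map π: X → X/∼ sends p ↦ [p=s], q ↦ [q], r ↦ [r], s ↦ [p=s].
For each subset V ⊆ X/∼, compute π^{-1}(V) ⊆ X and check whether π^{-1}(V) ∈ τ. V is open in τ_Q iff π^{-1}(V) ∈ τ.
  V = {}: π^{-1}(V) = ∅ ∈ τ ✓.
  V = {[p=s]}: π^{-1}(V) = {p, s} ∉ τ ✗.
  V = {[q]}: π^{-1}(V) = {q} ∈ τ ✓.
  V = {[p=s], [q]}: π^{-1}(V) = {p, q, s} ∉ τ ✗.
  V = {[r]}: π^{-1}(V) = {r} ∉ τ ✗.
  V = {[p=s], [r]}: π^{-1}(V) = {p, r, s} ∈ τ ✓.
  V = {[q], [r]}: π^{-1}(V) = {q, r} ∉ τ ✗.
  V = {[p=s], [q], [r]}: π^{-1}(V) = {p, q, r, s} ∈ τ ✓.
Open sets in the quotient: τ_Q = {{}, {[q]}, {[p=s], [r]}, {[p=s], [q], [r]}} (4 elements).


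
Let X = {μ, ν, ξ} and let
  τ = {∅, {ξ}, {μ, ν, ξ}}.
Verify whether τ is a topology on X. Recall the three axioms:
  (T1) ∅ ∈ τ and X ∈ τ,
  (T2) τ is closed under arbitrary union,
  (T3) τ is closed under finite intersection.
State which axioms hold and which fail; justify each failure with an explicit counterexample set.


τ IS a topology on X.

Axiom (T1): ∅ ∈ τ? Yes; X ∈ τ? Yes.
Axiom (T2/T3): check pairwise unions and intersections of members of τ.
All pairwise intersections and unions checked — each lies in τ. Therefore τ satisfies (T1), (T2), (T3): it IS a topology on X.


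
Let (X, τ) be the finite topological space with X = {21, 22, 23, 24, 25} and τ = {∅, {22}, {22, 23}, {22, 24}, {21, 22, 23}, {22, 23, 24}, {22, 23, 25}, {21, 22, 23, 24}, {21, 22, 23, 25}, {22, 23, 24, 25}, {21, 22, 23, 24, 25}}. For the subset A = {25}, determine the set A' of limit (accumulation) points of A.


A' = ∅

For each x ∈ X, list the open sets U ∈ τ with x ∈ U, then check whether U ∩ (A ∖ {x}) ≠ ∅ for every such U.
  x = 21: open {21, 22, 23} ∋ x has {21, 22, 23} ∩ (A ∖ {21}) = ∅, so x is NOT a limit point.
  x = 22: open {22} ∋ x has {22} ∩ (A ∖ {22}) = ∅, so x is NOT a limit point.
  x = 23: open {22, 23} ∋ x has {22, 23} ∩ (A ∖ {23}) = ∅, so x is NOT a limit point.
  x = 24: open {22, 24} ∋ x has {22, 24} ∩ (A ∖ {24}) = ∅, so x is NOT a limit point.
  x = 25: open {22, 23, 25} ∋ x has {22, 23, 25} ∩ (A ∖ {25}) = ∅, so x is NOT a limit point.
Collecting: A' = ∅.


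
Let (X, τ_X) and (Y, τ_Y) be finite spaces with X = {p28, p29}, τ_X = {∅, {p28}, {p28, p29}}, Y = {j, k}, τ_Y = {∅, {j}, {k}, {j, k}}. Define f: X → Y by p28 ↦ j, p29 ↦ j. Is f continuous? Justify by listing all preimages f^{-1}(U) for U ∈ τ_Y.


f IS continuous.

Compute f^{-1}(U) for each U ∈ τ_Y:
  U = ∅: f^{-1}(U) = ∅ ∈ τ_X ✓.
  U = {j}: f^{-1}(U) = {p28, p29} ∈ τ_X ✓.
  U = {k}: f^{-1}(U) = ∅ ∈ τ_X ✓.
  U = {j, k}: f^{-1}(U) = {p28, p29} ∈ τ_X ✓.
Every preimage lies in τ_X, so f IS continuous.


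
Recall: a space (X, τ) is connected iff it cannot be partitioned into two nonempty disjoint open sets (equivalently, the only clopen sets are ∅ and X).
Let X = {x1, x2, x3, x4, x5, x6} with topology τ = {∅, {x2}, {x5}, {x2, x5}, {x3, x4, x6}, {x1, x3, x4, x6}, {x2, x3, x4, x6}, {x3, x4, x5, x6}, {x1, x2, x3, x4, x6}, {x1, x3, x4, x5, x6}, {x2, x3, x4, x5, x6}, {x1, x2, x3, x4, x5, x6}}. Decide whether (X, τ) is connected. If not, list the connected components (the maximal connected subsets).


(X, τ) is disconnected; components = [{x2}, {x5}, {x1, x3, x4, x6}].

Find clopen sets (U ∈ τ with X ∖ U ∈ τ):
  U = ∅, X ∖ U = {x1, x2, x3, x4, x5, x6} — both open, so U is clopen.
  U = {x2}, X ∖ U = {x1, x3, x4, x5, x6} — both open, so U is clopen.
  U = {x5}, X ∖ U = {x1, x2, x3, x4, x6} — both open, so U is clopen.
  U = {x2, x5}, X ∖ U = {x1, x3, x4, x6} — both open, so U is clopen.
  U = {x1, x3, x4, x6}, X ∖ U = {x2, x5} — both open, so U is clopen.
  U = {x1, x2, x3, x4, x6}, X ∖ U = {x5} — both open, so U is clopen.
  U = {x1, x3, x4, x5, x6}, X ∖ U = {x2} — both open, so U is clopen.
  U = {x1, x2, x3, x4, x5, x6}, X ∖ U = ∅ — both open, so U is clopen.
Nontrivial clopen(s) exist: e.g. {x1, x3, x4, x5, x6}. So (X, τ) is disconnected.
Compute connected components by grouping points that agree on all clopens:
  component: {x2}
  component: {x5}
  component: {x1, x3, x4, x6}


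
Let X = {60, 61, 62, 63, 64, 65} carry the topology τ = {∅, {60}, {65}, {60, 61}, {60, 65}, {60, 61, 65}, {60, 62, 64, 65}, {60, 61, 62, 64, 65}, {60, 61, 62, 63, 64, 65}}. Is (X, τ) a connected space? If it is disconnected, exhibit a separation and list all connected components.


(X, τ) is connected.

Find clopen sets (U ∈ τ with X ∖ U ∈ τ):
  U = ∅, X ∖ U = {60, 61, 62, 63, 64, 65} — both open, so U is clopen.
  U = {60, 61, 62, 63, 64, 65}, X ∖ U = ∅ — both open, so U is clopen.
Only trivial clopens (∅ and X) exist, so (X, τ) is connected.
Compute connected components by grouping points that agree on all clopens:
  component: {60, 61, 62, 63, 64, 65}


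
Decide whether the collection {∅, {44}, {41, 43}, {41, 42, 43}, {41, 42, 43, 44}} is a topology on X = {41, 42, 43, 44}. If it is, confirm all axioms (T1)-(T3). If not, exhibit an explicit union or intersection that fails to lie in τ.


τ is NOT a topology on X.

Axiom (T1): ∅ ∈ τ? Yes; X ∈ τ? Yes.
Axiom (T2/T3): check pairwise unions and intersections of members of τ.
Counterexample for (T2): {44} ∪ {41, 43} = {41, 43, 44} ∉ τ. Therefore τ is NOT a topology.


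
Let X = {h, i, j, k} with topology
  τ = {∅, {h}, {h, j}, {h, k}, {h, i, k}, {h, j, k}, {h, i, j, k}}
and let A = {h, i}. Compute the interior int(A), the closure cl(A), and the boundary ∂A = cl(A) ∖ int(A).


int(A) = {h}, cl(A) = {h, i, j, k}, ∂A = {i, j, k}.

Closed sets in (X, τ) are complements of opens:
  closed(X, τ) = {∅, {i}, {j}, {i, j}, {i, k}, {i, j, k}, {h, i, j, k}}.
int(A) = ⋃ {U ∈ τ : U ⊆ A}. Opens contained in A: ∅, {h}.
Taking the union of these: int(A) = {h}.
cl(A) = ⋂ {C closed : A ⊆ C}. Closed sets containing A: {h, i, j, k}.
Intersecting these: cl(A) = {h, i, j, k}.
∂A = cl(A) ∖ int(A) = {h, i, j, k} ∖ {h} = {i, j, k}.


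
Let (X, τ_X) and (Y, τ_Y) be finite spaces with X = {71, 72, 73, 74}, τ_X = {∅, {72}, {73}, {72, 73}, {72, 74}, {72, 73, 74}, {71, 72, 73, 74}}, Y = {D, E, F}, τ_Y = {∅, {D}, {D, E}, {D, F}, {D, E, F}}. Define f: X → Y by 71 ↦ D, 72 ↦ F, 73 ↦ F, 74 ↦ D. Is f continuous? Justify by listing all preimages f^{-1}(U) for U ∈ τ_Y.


f is NOT continuous.

Compute f^{-1}(U) for each U ∈ τ_Y:
  U = ∅: f^{-1}(U) = ∅ ∈ τ_X ✓.
  U = {D}: f^{-1}(U) = {71, 74} ∉ τ_X ✗.
  U = {D, E}: f^{-1}(U) = {71, 74} ∉ τ_X ✗.
  U = {D, F}: f^{-1}(U) = {71, 72, 73, 74} ∈ τ_X ✓.
  U = {D, E, F}: f^{-1}(U) = {71, 72, 73, 74} ∈ τ_X ✓.
Found U = {D} with f^{-1}(U) = {71, 74} not in τ_X. Therefore f is NOT continuous.


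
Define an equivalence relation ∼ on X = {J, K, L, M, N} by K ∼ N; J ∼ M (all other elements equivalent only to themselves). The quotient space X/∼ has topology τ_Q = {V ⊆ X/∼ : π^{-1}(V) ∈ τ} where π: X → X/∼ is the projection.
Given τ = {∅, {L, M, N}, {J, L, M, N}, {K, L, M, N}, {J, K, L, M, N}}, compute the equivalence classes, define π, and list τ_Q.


X/∼ = {[J=M], [K=N], [L]}; |τ_Q| = 2.

Equivalence classes: [J=M], [K=N], [L].
Quotient map π: X → X/∼ sends J ↦ [J=M], K ↦ [K=N], L ↦ [L], M ↦ [J=M], N ↦ [K=N].
For each subset V ⊆ X/∼, compute π^{-1}(V) ⊆ X and check whether π^{-1}(V) ∈ τ. V is open in τ_Q iff π^{-1}(V) ∈ τ.
  V = {}: π^{-1}(V) = ∅ ∈ τ ✓.
  V = {[J=M]}: π^{-1}(V) = {J, M} ∉ τ ✗.
  V = {[K=N]}: π^{-1}(V) = {K, N} ∉ τ ✗.
  V = {[J=M], [K=N]}: π^{-1}(V) = {J, K, M, N} ∉ τ ✗.
  V = {[L]}: π^{-1}(V) = {L} ∉ τ ✗.
  V = {[J=M], [L]}: π^{-1}(V) = {J, L, M} ∉ τ ✗.
  V = {[K=N], [L]}: π^{-1}(V) = {K, L, N} ∉ τ ✗.
  V = {[J=M], [K=N], [L]}: π^{-1}(V) = {J, K, L, M, N} ∈ τ ✓.
Open sets in the quotient: τ_Q = {{}, {[J=M], [K=N], [L]}} (2 elements).


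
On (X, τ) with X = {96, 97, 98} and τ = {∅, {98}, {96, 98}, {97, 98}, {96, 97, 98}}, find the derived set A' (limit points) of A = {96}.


A' = ∅

For each x ∈ X, list the open sets U ∈ τ with x ∈ U, then check whether U ∩ (A ∖ {x}) ≠ ∅ for every such U.
  x = 96: open {96, 98} ∋ x has {96, 98} ∩ (A ∖ {96}) = ∅, so x is NOT a limit point.
  x = 97: open {97, 98} ∋ x has {97, 98} ∩ (A ∖ {97}) = ∅, so x is NOT a limit point.
  x = 98: open {98} ∋ x has {98} ∩ (A ∖ {98}) = ∅, so x is NOT a limit point.
Collecting: A' = ∅.


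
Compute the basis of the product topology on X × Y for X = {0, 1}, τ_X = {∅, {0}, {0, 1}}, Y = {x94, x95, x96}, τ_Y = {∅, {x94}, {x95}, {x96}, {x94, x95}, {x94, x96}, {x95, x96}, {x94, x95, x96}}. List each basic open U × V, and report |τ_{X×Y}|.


Basis B = {∅ × ∅, {0} × {x94}, {0} × {x95}, {0} × {x96}, {0} × {x94, x95}, {0} × {x94, x96}, {0, 1} × {x94}, {0} × {x95, x96}, {0, 1} × {x95}, {0, 1} × {x96}, {0} × {x94, x95, x96}, {0, 1} × {x94, x95}, {0, 1} × {x94, x96}, {0, 1} × {x95, x96}, {0, 1} × {x94, x95, x96}}; |τ_{X×Y}| = 27.

Enumerate products U × V with U ∈ τ_X, V ∈ τ_Y (deduplicated):
  ∅ × ∅ = {} (∅)
  {0} × {x94} = {(0,x94)}
  {0} × {x95} = {(0,x95)}
  {0} × {x96} = {(0,x96)}
  {0} × {x94, x95} = {(0,x94), (0,x95)}
  {0} × {x94, x96} = {(0,x94), (0,x96)}
  {0, 1} × {x94} = {(0,x94), (1,x94)}
  {0} × {x95, x96} = {(0,x95), (0,x96)}
  {0, 1} × {x95} = {(0,x95), (1,x95)}
  {0, 1} × {x96} = {(0,x96), (1,x96)}
  {0} × {x94, x95, x96} = {(0,x94), (0,x95), (0,x96)}
  {0, 1} × {x94, x95} = {(0,x94), (0,x95), (1,x94), (1,x95)}
  {0, 1} × {x94, x96} = {(0,x94), (0,x96), (1,x94), (1,x96)}
  {0, 1} × {x95, x96} = {(0,x95), (0,x96), (1,x95), (1,x96)}
  {0, 1} × {x94, x95, x96} = {(0,x94), (0,x95), (0,x96), (1,x94), (1,x95), (1,x96)}
These 15 distinct sets form the basis B.
Close under arbitrary unions to get τ_{X×Y}; counting gives |τ_{X×Y}| = 27.


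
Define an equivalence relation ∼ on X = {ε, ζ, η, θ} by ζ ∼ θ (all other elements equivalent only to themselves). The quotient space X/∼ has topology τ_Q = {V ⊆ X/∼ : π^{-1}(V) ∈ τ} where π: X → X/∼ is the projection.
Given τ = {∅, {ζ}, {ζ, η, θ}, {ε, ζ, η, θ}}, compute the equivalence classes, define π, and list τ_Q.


X/∼ = {[ε], [ζ=θ], [η]}; |τ_Q| = 3.

Equivalence classes: [ε], [ζ=θ], [η].
Quotient map π: X → X/∼ sends ε ↦ [ε], ζ ↦ [ζ=θ], η ↦ [η], θ ↦ [ζ=θ].
For each subset V ⊆ X/∼, compute π^{-1}(V) ⊆ X and check whether π^{-1}(V) ∈ τ. V is open in τ_Q iff π^{-1}(V) ∈ τ.
  V = {}: π^{-1}(V) = ∅ ∈ τ ✓.
  V = {[ε]}: π^{-1}(V) = {ε} ∉ τ ✗.
  V = {[ζ=θ]}: π^{-1}(V) = {ζ, θ} ∉ τ ✗.
  V = {[ε], [ζ=θ]}: π^{-1}(V) = {ε, ζ, θ} ∉ τ ✗.
  V = {[η]}: π^{-1}(V) = {η} ∉ τ ✗.
  V = {[ε], [η]}: π^{-1}(V) = {ε, η} ∉ τ ✗.
  V = {[ζ=θ], [η]}: π^{-1}(V) = {ζ, η, θ} ∈ τ ✓.
  V = {[ε], [ζ=θ], [η]}: π^{-1}(V) = {ε, ζ, η, θ} ∈ τ ✓.
Open sets in the quotient: τ_Q = {{}, {[ζ=θ], [η]}, {[ε], [ζ=θ], [η]}} (3 elements).


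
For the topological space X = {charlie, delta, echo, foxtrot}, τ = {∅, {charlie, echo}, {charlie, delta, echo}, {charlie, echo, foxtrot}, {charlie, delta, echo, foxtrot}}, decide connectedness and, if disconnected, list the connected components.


(X, τ) is connected.

Find clopen sets (U ∈ τ with X ∖ U ∈ τ):
  U = ∅, X ∖ U = {charlie, delta, echo, foxtrot} — both open, so U is clopen.
  U = {charlie, delta, echo, foxtrot}, X ∖ U = ∅ — both open, so U is clopen.
Only trivial clopens (∅ and X) exist, so (X, τ) is connected.
Compute connected components by grouping points that agree on all clopens:
  component: {charlie, delta, echo, foxtrot}


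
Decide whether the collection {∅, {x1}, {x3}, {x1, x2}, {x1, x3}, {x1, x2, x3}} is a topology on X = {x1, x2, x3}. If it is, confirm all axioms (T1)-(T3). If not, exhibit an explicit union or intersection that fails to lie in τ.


τ IS a topology on X.

Axiom (T1): ∅ ∈ τ? Yes; X ∈ τ? Yes.
Axiom (T2/T3): check pairwise unions and intersections of members of τ.
All pairwise intersections and unions checked — each lies in τ. Therefore τ satisfies (T1), (T2), (T3): it IS a topology on X.


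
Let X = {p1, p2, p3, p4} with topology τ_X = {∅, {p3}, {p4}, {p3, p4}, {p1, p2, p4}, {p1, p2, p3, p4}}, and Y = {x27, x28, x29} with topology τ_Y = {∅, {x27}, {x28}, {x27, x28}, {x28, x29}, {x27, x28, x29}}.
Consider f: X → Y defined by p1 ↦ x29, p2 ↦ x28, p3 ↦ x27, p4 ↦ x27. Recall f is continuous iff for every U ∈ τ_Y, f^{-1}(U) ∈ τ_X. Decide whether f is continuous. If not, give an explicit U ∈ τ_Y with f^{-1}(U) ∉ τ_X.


f is NOT continuous.

Compute f^{-1}(U) for each U ∈ τ_Y:
  U = ∅: f^{-1}(U) = ∅ ∈ τ_X ✓.
  U = {x27}: f^{-1}(U) = {p3, p4} ∈ τ_X ✓.
  U = {x28}: f^{-1}(U) = {p2} ∉ τ_X ✗.
  U = {x27, x28}: f^{-1}(U) = {p2, p3, p4} ∉ τ_X ✗.
  U = {x28, x29}: f^{-1}(U) = {p1, p2} ∉ τ_X ✗.
  U = {x27, x28, x29}: f^{-1}(U) = {p1, p2, p3, p4} ∈ τ_X ✓.
Found U = {x28} with f^{-1}(U) = {p2} not in τ_X. Therefore f is NOT continuous.


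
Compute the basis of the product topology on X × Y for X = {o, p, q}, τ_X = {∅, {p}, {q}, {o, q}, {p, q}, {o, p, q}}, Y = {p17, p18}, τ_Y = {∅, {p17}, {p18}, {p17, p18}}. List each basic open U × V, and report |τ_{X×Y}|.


Basis B = {∅ × ∅, {p} × {p17}, {p} × {p18}, {q} × {p17}, {q} × {p18}, {o, q} × {p17}, {o, q} × {p18}, {p} × {p17, p18}, {p, q} × {p17}, {p, q} × {p18}, {q} × {p17, p18}, {o, p, q} × {p17}, {o, p, q} × {p18}, {o, q} × {p17, p18}, {p, q} × {p17, p18}, {o, p, q} × {p17, p18}}; |τ_{X×Y}| = 36.

Enumerate products U × V with U ∈ τ_X, V ∈ τ_Y (deduplicated):
  ∅ × ∅ = {} (∅)
  {p} × {p17} = {(p,p17)}
  {p} × {p18} = {(p,p18)}
  {q} × {p17} = {(q,p17)}
  {q} × {p18} = {(q,p18)}
  {o, q} × {p17} = {(o,p17), (q,p17)}
  {o, q} × {p18} = {(o,p18), (q,p18)}
  {p} × {p17, p18} = {(p,p17), (p,p18)}
  {p, q} × {p17} = {(p,p17), (q,p17)}
  {p, q} × {p18} = {(p,p18), (q,p18)}
  {q} × {p17, p18} = {(q,p17), (q,p18)}
  {o, p, q} × {p17} = {(o,p17), (p,p17), (q,p17)}
  {o, p, q} × {p18} = {(o,p18), (p,p18), (q,p18)}
  {o, q} × {p17, p18} = {(o,p17), (o,p18), (q,p17), (q,p18)}
  {p, q} × {p17, p18} = {(p,p17), (p,p18), (q,p17), (q,p18)}
  {o, p, q} × {p17, p18} = {(o,p17), (o,p18), (p,p17), (p,p18), (q,p17), (q,p18)}
These 16 distinct sets form the basis B.
Close under arbitrary unions to get τ_{X×Y}; counting gives |τ_{X×Y}| = 36.


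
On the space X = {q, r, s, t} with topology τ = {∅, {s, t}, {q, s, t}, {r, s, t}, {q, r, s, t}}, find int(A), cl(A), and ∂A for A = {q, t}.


int(A) = ∅, cl(A) = {q, r, s, t}, ∂A = {q, r, s, t}.

Closed sets in (X, τ) are complements of opens:
  closed(X, τ) = {∅, {q}, {r}, {q, r}, {q, r, s, t}}.
int(A) = ⋃ {U ∈ τ : U ⊆ A}. Opens contained in A: ∅.
Taking the union of these: int(A) = ∅.
cl(A) = ⋂ {C closed : A ⊆ C}. Closed sets containing A: {q, r, s, t}.
Intersecting these: cl(A) = {q, r, s, t}.
∂A = cl(A) ∖ int(A) = {q, r, s, t} ∖ ∅ = {q, r, s, t}.


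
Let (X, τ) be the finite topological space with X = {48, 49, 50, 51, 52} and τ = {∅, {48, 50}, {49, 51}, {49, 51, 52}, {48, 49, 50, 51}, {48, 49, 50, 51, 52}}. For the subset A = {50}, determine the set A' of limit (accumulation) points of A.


A' = {48}

For each x ∈ X, list the open sets U ∈ τ with x ∈ U, then check whether U ∩ (A ∖ {x}) ≠ ∅ for every such U.
  x = 48: opens ∋ x are {48, 50}, {48, 49, 50, 51}, {48, 49, 50, 51, 52}; each meets A ∖ {48}, so x IS a limit point.
  x = 49: open {49, 51} ∋ x has {49, 51} ∩ (A ∖ {49}) = ∅, so x is NOT a limit point.
  x = 50: open {48, 50} ∋ x has {48, 50} ∩ (A ∖ {50}) = ∅, so x is NOT a limit point.
  x = 51: open {49, 51} ∋ x has {49, 51} ∩ (A ∖ {51}) = ∅, so x is NOT a limit point.
  x = 52: open {49, 51, 52} ∋ x has {49, 51, 52} ∩ (A ∖ {52}) = ∅, so x is NOT a limit point.
Collecting: A' = {48}.


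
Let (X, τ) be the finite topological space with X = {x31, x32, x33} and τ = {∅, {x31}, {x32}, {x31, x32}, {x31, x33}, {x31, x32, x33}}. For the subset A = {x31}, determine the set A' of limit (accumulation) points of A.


A' = {x33}

For each x ∈ X, list the open sets U ∈ τ with x ∈ U, then check whether U ∩ (A ∖ {x}) ≠ ∅ for every such U.
  x = x31: open {x31} ∋ x has {x31} ∩ (A ∖ {x31}) = ∅, so x is NOT a limit point.
  x = x32: open {x32} ∋ x has {x32} ∩ (A ∖ {x32}) = ∅, so x is NOT a limit point.
  x = x33: opens ∋ x are {x31, x33}, {x31, x32, x33}; each meets A ∖ {x33}, so x IS a limit point.
Collecting: A' = {x33}.


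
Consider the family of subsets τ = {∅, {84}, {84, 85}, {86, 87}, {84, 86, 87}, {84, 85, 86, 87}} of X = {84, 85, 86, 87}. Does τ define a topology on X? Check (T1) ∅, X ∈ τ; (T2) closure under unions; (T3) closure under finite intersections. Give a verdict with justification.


τ IS a topology on X.

Axiom (T1): ∅ ∈ τ? Yes; X ∈ τ? Yes.
Axiom (T2/T3): check pairwise unions and intersections of members of τ.
All pairwise intersections and unions checked — each lies in τ. Therefore τ satisfies (T1), (T2), (T3): it IS a topology on X.


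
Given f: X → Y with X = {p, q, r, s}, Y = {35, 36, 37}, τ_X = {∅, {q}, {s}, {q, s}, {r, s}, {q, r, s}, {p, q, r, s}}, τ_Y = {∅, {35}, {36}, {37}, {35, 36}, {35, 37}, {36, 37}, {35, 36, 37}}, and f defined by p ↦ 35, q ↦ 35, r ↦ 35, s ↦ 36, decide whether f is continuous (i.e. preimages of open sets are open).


f is NOT continuous.

Compute f^{-1}(U) for each U ∈ τ_Y:
  U = ∅: f^{-1}(U) = ∅ ∈ τ_X ✓.
  U = {35}: f^{-1}(U) = {p, q, r} ∉ τ_X ✗.
  U = {36}: f^{-1}(U) = {s} ∈ τ_X ✓.
  U = {37}: f^{-1}(U) = ∅ ∈ τ_X ✓.
  U = {35, 36}: f^{-1}(U) = {p, q, r, s} ∈ τ_X ✓.
  U = {35, 37}: f^{-1}(U) = {p, q, r} ∉ τ_X ✗.
  U = {36, 37}: f^{-1}(U) = {s} ∈ τ_X ✓.
  U = {35, 36, 37}: f^{-1}(U) = {p, q, r, s} ∈ τ_X ✓.
Found U = {35} with f^{-1}(U) = {p, q, r} not in τ_X. Therefore f is NOT continuous.


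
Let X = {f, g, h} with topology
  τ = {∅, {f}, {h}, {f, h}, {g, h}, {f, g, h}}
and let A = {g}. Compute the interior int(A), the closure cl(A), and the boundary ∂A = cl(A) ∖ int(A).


int(A) = ∅, cl(A) = {g}, ∂A = {g}.

Closed sets in (X, τ) are complements of opens:
  closed(X, τ) = {∅, {f}, {g}, {f, g}, {g, h}, {f, g, h}}.
int(A) = ⋃ {U ∈ τ : U ⊆ A}. Opens contained in A: ∅.
Taking the union of these: int(A) = ∅.
cl(A) = ⋂ {C closed : A ⊆ C}. Closed sets containing A: {g}, {f, g}, {g, h}, {f, g, h}.
Intersecting these: cl(A) = {g}.
∂A = cl(A) ∖ int(A) = {g} ∖ ∅ = {g}.


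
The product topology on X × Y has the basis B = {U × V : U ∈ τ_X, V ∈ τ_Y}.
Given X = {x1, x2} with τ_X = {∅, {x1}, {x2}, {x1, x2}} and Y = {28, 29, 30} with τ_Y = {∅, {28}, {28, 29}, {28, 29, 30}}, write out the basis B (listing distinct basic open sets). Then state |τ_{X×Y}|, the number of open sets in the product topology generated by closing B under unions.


Basis B = {∅ × ∅, {x1} × {28}, {x2} × {28}, {x1} × {28, 29}, {x1, x2} × {28}, {x2} × {28, 29}, {x1} × {28, 29, 30}, {x2} × {28, 29, 30}, {x1, x2} × {28, 29}, {x1, x2} × {28, 29, 30}}; |τ_{X×Y}| = 16.

Enumerate products U × V with U ∈ τ_X, V ∈ τ_Y (deduplicated):
  ∅ × ∅ = {} (∅)
  {x1} × {28} = {(x1,28)}
  {x2} × {28} = {(x2,28)}
  {x1} × {28, 29} = {(x1,28), (x1,29)}
  {x1, x2} × {28} = {(x1,28), (x2,28)}
  {x2} × {28, 29} = {(x2,28), (x2,29)}
  {x1} × {28, 29, 30} = {(x1,28), (x1,29), (x1,30)}
  {x2} × {28, 29, 30} = {(x2,28), (x2,29), (x2,30)}
  {x1, x2} × {28, 29} = {(x1,28), (x1,29), (x2,28), (x2,29)}
  {x1, x2} × {28, 29, 30} = {(x1,28), (x1,29), (x1,30), (x2,28), (x2,29), (x2,30)}
These 10 distinct sets form the basis B.
Close under arbitrary unions to get τ_{X×Y}; counting gives |τ_{X×Y}| = 16.


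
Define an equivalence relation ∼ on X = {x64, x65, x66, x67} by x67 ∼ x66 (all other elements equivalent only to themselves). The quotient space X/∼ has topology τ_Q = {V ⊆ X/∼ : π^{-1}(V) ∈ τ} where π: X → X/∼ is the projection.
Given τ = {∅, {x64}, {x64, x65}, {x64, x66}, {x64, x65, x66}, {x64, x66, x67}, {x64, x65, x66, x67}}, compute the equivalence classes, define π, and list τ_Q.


X/∼ = {[x64], [x65], [x66=x67]}; |τ_Q| = 5.

Equivalence classes: [x64], [x65], [x66=x67].
Quotient map π: X → X/∼ sends x64 ↦ [x64], x65 ↦ [x65], x66 ↦ [x66=x67], x67 ↦ [x66=x67].
For each subset V ⊆ X/∼, compute π^{-1}(V) ⊆ X and check whether π^{-1}(V) ∈ τ. V is open in τ_Q iff π^{-1}(V) ∈ τ.
  V = {}: π^{-1}(V) = ∅ ∈ τ ✓.
  V = {[x64]}: π^{-1}(V) = {x64} ∈ τ ✓.
  V = {[x65]}: π^{-1}(V) = {x65} ∉ τ ✗.
  V = {[x64], [x65]}: π^{-1}(V) = {x64, x65} ∈ τ ✓.
  V = {[x66=x67]}: π^{-1}(V) = {x66, x67} ∉ τ ✗.
  V = {[x64], [x66=x67]}: π^{-1}(V) = {x64, x66, x67} ∈ τ ✓.
  V = {[x65], [x66=x67]}: π^{-1}(V) = {x65, x66, x67} ∉ τ ✗.
  V = {[x64], [x65], [x66=x67]}: π^{-1}(V) = {x64, x65, x66, x67} ∈ τ ✓.
Open sets in the quotient: τ_Q = {{}, {[x64]}, {[x64], [x65]}, {[x64], [x66=x67]}, {[x64], [x65], [x66=x67]}} (5 elements).
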